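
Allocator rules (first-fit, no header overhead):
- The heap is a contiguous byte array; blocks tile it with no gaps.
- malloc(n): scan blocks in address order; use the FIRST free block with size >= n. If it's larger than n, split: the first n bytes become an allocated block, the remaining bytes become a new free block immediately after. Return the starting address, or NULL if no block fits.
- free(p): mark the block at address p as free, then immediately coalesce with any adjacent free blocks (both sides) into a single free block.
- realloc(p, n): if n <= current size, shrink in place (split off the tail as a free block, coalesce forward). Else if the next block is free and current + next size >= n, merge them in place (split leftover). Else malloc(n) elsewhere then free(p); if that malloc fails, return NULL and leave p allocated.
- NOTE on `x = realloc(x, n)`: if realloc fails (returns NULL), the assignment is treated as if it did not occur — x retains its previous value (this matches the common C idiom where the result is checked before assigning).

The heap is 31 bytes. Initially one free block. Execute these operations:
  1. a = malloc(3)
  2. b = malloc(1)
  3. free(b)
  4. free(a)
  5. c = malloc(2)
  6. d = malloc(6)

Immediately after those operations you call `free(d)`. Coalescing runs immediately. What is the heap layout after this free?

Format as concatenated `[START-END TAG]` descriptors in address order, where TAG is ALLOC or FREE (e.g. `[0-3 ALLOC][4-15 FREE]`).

Op 1: a = malloc(3) -> a = 0; heap: [0-2 ALLOC][3-30 FREE]
Op 2: b = malloc(1) -> b = 3; heap: [0-2 ALLOC][3-3 ALLOC][4-30 FREE]
Op 3: free(b) -> (freed b); heap: [0-2 ALLOC][3-30 FREE]
Op 4: free(a) -> (freed a); heap: [0-30 FREE]
Op 5: c = malloc(2) -> c = 0; heap: [0-1 ALLOC][2-30 FREE]
Op 6: d = malloc(6) -> d = 2; heap: [0-1 ALLOC][2-7 ALLOC][8-30 FREE]
free(d): d = 2 -> block [2-7 ALLOC]; mark free, coalesce with adjacent free neighbors -> [0-1 ALLOC][2-30 FREE]

Answer: [0-1 ALLOC][2-30 FREE]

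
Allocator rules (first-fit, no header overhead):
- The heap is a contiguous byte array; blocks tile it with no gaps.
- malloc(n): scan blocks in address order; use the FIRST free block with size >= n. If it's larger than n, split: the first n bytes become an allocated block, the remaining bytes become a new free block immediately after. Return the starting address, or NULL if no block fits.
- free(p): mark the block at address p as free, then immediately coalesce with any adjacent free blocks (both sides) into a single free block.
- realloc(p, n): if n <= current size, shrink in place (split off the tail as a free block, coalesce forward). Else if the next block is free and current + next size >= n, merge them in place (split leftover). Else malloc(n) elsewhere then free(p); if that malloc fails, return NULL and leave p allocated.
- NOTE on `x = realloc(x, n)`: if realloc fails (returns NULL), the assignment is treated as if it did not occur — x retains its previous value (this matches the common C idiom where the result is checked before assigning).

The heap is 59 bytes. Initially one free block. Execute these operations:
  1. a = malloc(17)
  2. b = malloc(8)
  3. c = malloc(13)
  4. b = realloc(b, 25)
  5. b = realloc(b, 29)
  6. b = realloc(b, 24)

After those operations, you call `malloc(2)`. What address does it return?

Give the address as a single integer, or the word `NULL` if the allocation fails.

Op 1: a = malloc(17) -> a = 0; heap: [0-16 ALLOC][17-58 FREE]
Op 2: b = malloc(8) -> b = 17; heap: [0-16 ALLOC][17-24 ALLOC][25-58 FREE]
Op 3: c = malloc(13) -> c = 25; heap: [0-16 ALLOC][17-24 ALLOC][25-37 ALLOC][38-58 FREE]
Op 4: b = realloc(b, 25) -> NULL (b unchanged); heap: [0-16 ALLOC][17-24 ALLOC][25-37 ALLOC][38-58 FREE]
Op 5: b = realloc(b, 29) -> NULL (b unchanged); heap: [0-16 ALLOC][17-24 ALLOC][25-37 ALLOC][38-58 FREE]
Op 6: b = realloc(b, 24) -> NULL (b unchanged); heap: [0-16 ALLOC][17-24 ALLOC][25-37 ALLOC][38-58 FREE]
malloc(2): first-fit scan over [0-16 ALLOC][17-24 ALLOC][25-37 ALLOC][38-58 FREE] -> 38

Answer: 38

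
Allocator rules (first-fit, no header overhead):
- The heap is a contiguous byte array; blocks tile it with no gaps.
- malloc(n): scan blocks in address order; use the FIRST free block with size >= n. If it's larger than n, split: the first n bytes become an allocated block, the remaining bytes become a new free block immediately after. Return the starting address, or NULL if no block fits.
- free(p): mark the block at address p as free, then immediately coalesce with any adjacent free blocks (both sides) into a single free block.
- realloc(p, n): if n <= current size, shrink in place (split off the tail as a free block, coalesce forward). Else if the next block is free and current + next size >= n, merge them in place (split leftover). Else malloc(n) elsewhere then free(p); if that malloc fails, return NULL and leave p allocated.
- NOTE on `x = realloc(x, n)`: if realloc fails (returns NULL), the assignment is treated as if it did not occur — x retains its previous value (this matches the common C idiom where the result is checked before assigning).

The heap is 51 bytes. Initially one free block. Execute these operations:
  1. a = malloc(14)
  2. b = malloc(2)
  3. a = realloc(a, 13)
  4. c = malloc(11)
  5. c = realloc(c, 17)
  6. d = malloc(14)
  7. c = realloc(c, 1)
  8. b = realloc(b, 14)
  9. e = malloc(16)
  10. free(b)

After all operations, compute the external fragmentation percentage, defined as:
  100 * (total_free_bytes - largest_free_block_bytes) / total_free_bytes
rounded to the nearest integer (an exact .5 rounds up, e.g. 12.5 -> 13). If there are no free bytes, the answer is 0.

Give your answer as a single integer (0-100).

Op 1: a = malloc(14) -> a = 0; heap: [0-13 ALLOC][14-50 FREE]
Op 2: b = malloc(2) -> b = 14; heap: [0-13 ALLOC][14-15 ALLOC][16-50 FREE]
Op 3: a = realloc(a, 13) -> a = 0; heap: [0-12 ALLOC][13-13 FREE][14-15 ALLOC][16-50 FREE]
Op 4: c = malloc(11) -> c = 16; heap: [0-12 ALLOC][13-13 FREE][14-15 ALLOC][16-26 ALLOC][27-50 FREE]
Op 5: c = realloc(c, 17) -> c = 16; heap: [0-12 ALLOC][13-13 FREE][14-15 ALLOC][16-32 ALLOC][33-50 FREE]
Op 6: d = malloc(14) -> d = 33; heap: [0-12 ALLOC][13-13 FREE][14-15 ALLOC][16-32 ALLOC][33-46 ALLOC][47-50 FREE]
Op 7: c = realloc(c, 1) -> c = 16; heap: [0-12 ALLOC][13-13 FREE][14-15 ALLOC][16-16 ALLOC][17-32 FREE][33-46 ALLOC][47-50 FREE]
Op 8: b = realloc(b, 14) -> b = 17; heap: [0-12 ALLOC][13-15 FREE][16-16 ALLOC][17-30 ALLOC][31-32 FREE][33-46 ALLOC][47-50 FREE]
Op 9: e = malloc(16) -> e = NULL; heap: [0-12 ALLOC][13-15 FREE][16-16 ALLOC][17-30 ALLOC][31-32 FREE][33-46 ALLOC][47-50 FREE]
Op 10: free(b) -> (freed b); heap: [0-12 ALLOC][13-15 FREE][16-16 ALLOC][17-32 FREE][33-46 ALLOC][47-50 FREE]
Free blocks: [3 16 4] total_free=23 largest=16 -> 100*(23-16)/23 = 700/23 ≈ 30.435 -> rounds to 30

Answer: 30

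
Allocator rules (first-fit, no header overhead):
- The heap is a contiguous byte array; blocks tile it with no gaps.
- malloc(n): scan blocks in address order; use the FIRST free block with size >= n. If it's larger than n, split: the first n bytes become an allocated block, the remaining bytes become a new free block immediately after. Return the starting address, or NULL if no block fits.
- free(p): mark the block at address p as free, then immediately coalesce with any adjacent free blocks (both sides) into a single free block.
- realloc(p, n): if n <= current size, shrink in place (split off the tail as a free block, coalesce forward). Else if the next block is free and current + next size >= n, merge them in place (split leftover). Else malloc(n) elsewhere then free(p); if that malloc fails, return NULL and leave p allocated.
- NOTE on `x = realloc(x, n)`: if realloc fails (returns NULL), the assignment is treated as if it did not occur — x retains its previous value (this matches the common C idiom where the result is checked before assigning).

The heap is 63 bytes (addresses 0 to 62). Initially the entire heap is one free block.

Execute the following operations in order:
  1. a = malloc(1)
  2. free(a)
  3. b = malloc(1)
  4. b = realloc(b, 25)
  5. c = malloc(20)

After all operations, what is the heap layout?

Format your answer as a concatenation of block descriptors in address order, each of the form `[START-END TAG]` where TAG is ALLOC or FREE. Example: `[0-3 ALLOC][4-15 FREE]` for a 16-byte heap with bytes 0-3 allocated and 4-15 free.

Op 1: a = malloc(1) -> a = 0; heap: [0-0 ALLOC][1-62 FREE]
Op 2: free(a) -> (freed a); heap: [0-62 FREE]
Op 3: b = malloc(1) -> b = 0; heap: [0-0 ALLOC][1-62 FREE]
Op 4: b = realloc(b, 25) -> b = 0; heap: [0-24 ALLOC][25-62 FREE]
Op 5: c = malloc(20) -> c = 25; heap: [0-24 ALLOC][25-44 ALLOC][45-62 FREE]

Answer: [0-24 ALLOC][25-44 ALLOC][45-62 FREE]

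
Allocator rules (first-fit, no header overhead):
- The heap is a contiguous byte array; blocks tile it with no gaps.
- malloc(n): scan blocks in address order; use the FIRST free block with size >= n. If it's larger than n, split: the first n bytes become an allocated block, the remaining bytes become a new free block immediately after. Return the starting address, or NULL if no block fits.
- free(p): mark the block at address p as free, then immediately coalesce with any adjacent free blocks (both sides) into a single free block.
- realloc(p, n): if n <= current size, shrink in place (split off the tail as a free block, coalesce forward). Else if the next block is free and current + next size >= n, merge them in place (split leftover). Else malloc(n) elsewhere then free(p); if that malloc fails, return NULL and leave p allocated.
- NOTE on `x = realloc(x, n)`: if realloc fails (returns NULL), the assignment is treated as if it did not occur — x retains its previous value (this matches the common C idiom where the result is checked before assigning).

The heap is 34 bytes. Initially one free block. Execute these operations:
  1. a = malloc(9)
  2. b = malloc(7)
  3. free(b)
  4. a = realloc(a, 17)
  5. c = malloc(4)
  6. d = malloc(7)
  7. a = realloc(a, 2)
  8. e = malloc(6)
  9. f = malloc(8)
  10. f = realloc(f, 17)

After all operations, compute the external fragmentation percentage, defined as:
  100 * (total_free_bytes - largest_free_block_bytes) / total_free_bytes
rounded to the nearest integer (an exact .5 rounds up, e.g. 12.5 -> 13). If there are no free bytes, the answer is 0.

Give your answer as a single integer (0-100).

Answer: 14

Derivation:
Op 1: a = malloc(9) -> a = 0; heap: [0-8 ALLOC][9-33 FREE]
Op 2: b = malloc(7) -> b = 9; heap: [0-8 ALLOC][9-15 ALLOC][16-33 FREE]
Op 3: free(b) -> (freed b); heap: [0-8 ALLOC][9-33 FREE]
Op 4: a = realloc(a, 17) -> a = 0; heap: [0-16 ALLOC][17-33 FREE]
Op 5: c = malloc(4) -> c = 17; heap: [0-16 ALLOC][17-20 ALLOC][21-33 FREE]
Op 6: d = malloc(7) -> d = 21; heap: [0-16 ALLOC][17-20 ALLOC][21-27 ALLOC][28-33 FREE]
Op 7: a = realloc(a, 2) -> a = 0; heap: [0-1 ALLOC][2-16 FREE][17-20 ALLOC][21-27 ALLOC][28-33 FREE]
Op 8: e = malloc(6) -> e = 2; heap: [0-1 ALLOC][2-7 ALLOC][8-16 FREE][17-20 ALLOC][21-27 ALLOC][28-33 FREE]
Op 9: f = malloc(8) -> f = 8; heap: [0-1 ALLOC][2-7 ALLOC][8-15 ALLOC][16-16 FREE][17-20 ALLOC][21-27 ALLOC][28-33 FREE]
Op 10: f = realloc(f, 17) -> NULL (f unchanged); heap: [0-1 ALLOC][2-7 ALLOC][8-15 ALLOC][16-16 FREE][17-20 ALLOC][21-27 ALLOC][28-33 FREE]
Free blocks: [1 6] total_free=7 largest=6 -> 100*(7-6)/7 = 100/7 ≈ 14.286 -> rounds to 14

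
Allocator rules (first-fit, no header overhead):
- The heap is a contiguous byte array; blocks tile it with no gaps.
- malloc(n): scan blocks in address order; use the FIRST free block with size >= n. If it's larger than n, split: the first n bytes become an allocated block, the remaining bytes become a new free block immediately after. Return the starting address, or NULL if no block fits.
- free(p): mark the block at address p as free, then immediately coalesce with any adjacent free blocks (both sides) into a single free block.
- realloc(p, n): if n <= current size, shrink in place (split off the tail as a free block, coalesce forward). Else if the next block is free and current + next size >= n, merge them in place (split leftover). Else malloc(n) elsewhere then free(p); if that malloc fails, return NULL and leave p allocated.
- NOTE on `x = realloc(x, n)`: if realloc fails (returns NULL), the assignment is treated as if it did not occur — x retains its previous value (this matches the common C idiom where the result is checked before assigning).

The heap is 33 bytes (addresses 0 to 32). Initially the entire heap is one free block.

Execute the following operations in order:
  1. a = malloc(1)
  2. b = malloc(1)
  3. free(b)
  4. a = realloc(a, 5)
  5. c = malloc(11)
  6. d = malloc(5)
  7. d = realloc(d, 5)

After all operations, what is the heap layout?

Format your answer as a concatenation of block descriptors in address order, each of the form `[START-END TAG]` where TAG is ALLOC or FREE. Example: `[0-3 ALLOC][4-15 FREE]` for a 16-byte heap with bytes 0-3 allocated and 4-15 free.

Op 1: a = malloc(1) -> a = 0; heap: [0-0 ALLOC][1-32 FREE]
Op 2: b = malloc(1) -> b = 1; heap: [0-0 ALLOC][1-1 ALLOC][2-32 FREE]
Op 3: free(b) -> (freed b); heap: [0-0 ALLOC][1-32 FREE]
Op 4: a = realloc(a, 5) -> a = 0; heap: [0-4 ALLOC][5-32 FREE]
Op 5: c = malloc(11) -> c = 5; heap: [0-4 ALLOC][5-15 ALLOC][16-32 FREE]
Op 6: d = malloc(5) -> d = 16; heap: [0-4 ALLOC][5-15 ALLOC][16-20 ALLOC][21-32 FREE]
Op 7: d = realloc(d, 5) -> d = 16; heap: [0-4 ALLOC][5-15 ALLOC][16-20 ALLOC][21-32 FREE]

Answer: [0-4 ALLOC][5-15 ALLOC][16-20 ALLOC][21-32 FREE]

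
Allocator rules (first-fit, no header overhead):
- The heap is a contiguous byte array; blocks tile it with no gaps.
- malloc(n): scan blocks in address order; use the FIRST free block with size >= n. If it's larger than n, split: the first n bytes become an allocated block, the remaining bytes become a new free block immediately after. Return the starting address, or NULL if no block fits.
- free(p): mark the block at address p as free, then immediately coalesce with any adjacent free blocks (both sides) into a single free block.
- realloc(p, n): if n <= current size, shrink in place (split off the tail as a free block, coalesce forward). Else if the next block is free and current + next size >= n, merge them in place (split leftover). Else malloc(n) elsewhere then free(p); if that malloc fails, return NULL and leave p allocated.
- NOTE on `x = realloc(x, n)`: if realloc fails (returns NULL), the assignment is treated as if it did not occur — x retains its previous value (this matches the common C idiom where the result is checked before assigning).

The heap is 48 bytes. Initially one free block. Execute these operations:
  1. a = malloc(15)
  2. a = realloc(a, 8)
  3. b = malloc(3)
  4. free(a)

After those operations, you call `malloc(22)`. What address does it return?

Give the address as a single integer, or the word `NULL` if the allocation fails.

Op 1: a = malloc(15) -> a = 0; heap: [0-14 ALLOC][15-47 FREE]
Op 2: a = realloc(a, 8) -> a = 0; heap: [0-7 ALLOC][8-47 FREE]
Op 3: b = malloc(3) -> b = 8; heap: [0-7 ALLOC][8-10 ALLOC][11-47 FREE]
Op 4: free(a) -> (freed a); heap: [0-7 FREE][8-10 ALLOC][11-47 FREE]
malloc(22): first-fit scan over [0-7 FREE][8-10 ALLOC][11-47 FREE] -> 11

Answer: 11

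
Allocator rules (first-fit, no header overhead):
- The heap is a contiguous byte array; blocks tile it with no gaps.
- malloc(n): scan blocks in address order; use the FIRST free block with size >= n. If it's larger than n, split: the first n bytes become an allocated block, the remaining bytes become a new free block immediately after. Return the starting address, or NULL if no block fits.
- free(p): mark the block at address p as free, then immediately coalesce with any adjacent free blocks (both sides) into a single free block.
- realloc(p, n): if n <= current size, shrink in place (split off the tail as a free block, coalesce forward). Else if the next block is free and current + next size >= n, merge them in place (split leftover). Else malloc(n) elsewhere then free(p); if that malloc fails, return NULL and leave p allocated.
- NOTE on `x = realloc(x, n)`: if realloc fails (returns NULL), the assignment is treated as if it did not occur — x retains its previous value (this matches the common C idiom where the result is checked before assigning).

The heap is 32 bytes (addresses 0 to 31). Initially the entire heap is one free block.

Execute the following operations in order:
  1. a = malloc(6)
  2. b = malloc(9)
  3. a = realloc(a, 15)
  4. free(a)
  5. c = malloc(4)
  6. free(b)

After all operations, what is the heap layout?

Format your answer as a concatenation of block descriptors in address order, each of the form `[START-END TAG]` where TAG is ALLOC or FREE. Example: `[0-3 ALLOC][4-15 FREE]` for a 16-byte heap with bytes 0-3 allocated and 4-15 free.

Op 1: a = malloc(6) -> a = 0; heap: [0-5 ALLOC][6-31 FREE]
Op 2: b = malloc(9) -> b = 6; heap: [0-5 ALLOC][6-14 ALLOC][15-31 FREE]
Op 3: a = realloc(a, 15) -> a = 15; heap: [0-5 FREE][6-14 ALLOC][15-29 ALLOC][30-31 FREE]
Op 4: free(a) -> (freed a); heap: [0-5 FREE][6-14 ALLOC][15-31 FREE]
Op 5: c = malloc(4) -> c = 0; heap: [0-3 ALLOC][4-5 FREE][6-14 ALLOC][15-31 FREE]
Op 6: free(b) -> (freed b); heap: [0-3 ALLOC][4-31 FREE]

Answer: [0-3 ALLOC][4-31 FREE]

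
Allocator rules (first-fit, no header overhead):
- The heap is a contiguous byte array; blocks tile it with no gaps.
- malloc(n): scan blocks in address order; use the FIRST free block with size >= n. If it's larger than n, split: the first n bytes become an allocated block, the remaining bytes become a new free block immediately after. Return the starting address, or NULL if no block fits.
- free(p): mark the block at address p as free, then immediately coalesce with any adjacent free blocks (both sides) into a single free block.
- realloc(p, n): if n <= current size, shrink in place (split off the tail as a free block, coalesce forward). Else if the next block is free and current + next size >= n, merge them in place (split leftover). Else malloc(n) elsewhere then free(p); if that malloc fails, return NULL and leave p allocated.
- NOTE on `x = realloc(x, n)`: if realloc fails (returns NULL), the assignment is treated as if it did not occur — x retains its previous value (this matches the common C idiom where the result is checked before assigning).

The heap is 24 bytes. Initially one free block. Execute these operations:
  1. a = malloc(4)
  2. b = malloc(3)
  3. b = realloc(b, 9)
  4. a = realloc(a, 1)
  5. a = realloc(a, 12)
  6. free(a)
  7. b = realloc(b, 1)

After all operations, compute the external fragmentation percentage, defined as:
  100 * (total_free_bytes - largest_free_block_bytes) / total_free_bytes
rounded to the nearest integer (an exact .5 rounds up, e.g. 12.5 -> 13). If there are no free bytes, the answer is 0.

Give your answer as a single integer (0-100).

Answer: 17

Derivation:
Op 1: a = malloc(4) -> a = 0; heap: [0-3 ALLOC][4-23 FREE]
Op 2: b = malloc(3) -> b = 4; heap: [0-3 ALLOC][4-6 ALLOC][7-23 FREE]
Op 3: b = realloc(b, 9) -> b = 4; heap: [0-3 ALLOC][4-12 ALLOC][13-23 FREE]
Op 4: a = realloc(a, 1) -> a = 0; heap: [0-0 ALLOC][1-3 FREE][4-12 ALLOC][13-23 FREE]
Op 5: a = realloc(a, 12) -> NULL (a unchanged); heap: [0-0 ALLOC][1-3 FREE][4-12 ALLOC][13-23 FREE]
Op 6: free(a) -> (freed a); heap: [0-3 FREE][4-12 ALLOC][13-23 FREE]
Op 7: b = realloc(b, 1) -> b = 4; heap: [0-3 FREE][4-4 ALLOC][5-23 FREE]
Free blocks: [4 19] total_free=23 largest=19 -> 100*(23-19)/23 = 400/23 ≈ 17.391 -> rounds to 17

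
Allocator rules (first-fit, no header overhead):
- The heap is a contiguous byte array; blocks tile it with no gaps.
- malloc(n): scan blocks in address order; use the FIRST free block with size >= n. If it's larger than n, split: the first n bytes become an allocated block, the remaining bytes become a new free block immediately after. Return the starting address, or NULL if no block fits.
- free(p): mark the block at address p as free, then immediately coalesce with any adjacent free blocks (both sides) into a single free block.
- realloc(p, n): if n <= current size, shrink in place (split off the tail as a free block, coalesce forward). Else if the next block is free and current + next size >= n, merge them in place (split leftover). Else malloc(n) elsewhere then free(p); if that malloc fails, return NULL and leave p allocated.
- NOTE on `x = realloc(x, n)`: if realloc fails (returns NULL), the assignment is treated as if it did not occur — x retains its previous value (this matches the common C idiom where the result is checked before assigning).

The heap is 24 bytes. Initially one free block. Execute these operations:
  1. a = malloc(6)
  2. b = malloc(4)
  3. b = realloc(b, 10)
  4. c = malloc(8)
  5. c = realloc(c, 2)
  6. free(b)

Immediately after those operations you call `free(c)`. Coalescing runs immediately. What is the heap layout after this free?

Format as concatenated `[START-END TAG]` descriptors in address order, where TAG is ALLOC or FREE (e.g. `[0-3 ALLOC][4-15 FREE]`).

Op 1: a = malloc(6) -> a = 0; heap: [0-5 ALLOC][6-23 FREE]
Op 2: b = malloc(4) -> b = 6; heap: [0-5 ALLOC][6-9 ALLOC][10-23 FREE]
Op 3: b = realloc(b, 10) -> b = 6; heap: [0-5 ALLOC][6-15 ALLOC][16-23 FREE]
Op 4: c = malloc(8) -> c = 16; heap: [0-5 ALLOC][6-15 ALLOC][16-23 ALLOC]
Op 5: c = realloc(c, 2) -> c = 16; heap: [0-5 ALLOC][6-15 ALLOC][16-17 ALLOC][18-23 FREE]
Op 6: free(b) -> (freed b); heap: [0-5 ALLOC][6-15 FREE][16-17 ALLOC][18-23 FREE]
free(c): c = 16 -> block [16-17 ALLOC]; mark free, coalesce with adjacent free neighbors -> [0-5 ALLOC][6-23 FREE]

Answer: [0-5 ALLOC][6-23 FREE]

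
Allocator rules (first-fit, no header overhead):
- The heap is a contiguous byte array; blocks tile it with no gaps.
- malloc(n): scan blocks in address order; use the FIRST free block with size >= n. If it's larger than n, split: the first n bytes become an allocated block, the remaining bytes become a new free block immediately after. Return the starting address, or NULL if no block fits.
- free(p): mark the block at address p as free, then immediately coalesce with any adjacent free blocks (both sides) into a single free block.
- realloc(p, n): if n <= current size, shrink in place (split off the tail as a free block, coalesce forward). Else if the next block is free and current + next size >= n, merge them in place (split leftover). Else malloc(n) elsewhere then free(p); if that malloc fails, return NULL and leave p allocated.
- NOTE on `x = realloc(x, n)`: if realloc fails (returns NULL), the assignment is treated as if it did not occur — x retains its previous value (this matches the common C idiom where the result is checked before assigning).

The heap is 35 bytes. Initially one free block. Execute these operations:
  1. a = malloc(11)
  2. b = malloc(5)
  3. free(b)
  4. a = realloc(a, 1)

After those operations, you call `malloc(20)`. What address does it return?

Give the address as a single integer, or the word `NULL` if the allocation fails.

Op 1: a = malloc(11) -> a = 0; heap: [0-10 ALLOC][11-34 FREE]
Op 2: b = malloc(5) -> b = 11; heap: [0-10 ALLOC][11-15 ALLOC][16-34 FREE]
Op 3: free(b) -> (freed b); heap: [0-10 ALLOC][11-34 FREE]
Op 4: a = realloc(a, 1) -> a = 0; heap: [0-0 ALLOC][1-34 FREE]
malloc(20): first-fit scan over [0-0 ALLOC][1-34 FREE] -> 1

Answer: 1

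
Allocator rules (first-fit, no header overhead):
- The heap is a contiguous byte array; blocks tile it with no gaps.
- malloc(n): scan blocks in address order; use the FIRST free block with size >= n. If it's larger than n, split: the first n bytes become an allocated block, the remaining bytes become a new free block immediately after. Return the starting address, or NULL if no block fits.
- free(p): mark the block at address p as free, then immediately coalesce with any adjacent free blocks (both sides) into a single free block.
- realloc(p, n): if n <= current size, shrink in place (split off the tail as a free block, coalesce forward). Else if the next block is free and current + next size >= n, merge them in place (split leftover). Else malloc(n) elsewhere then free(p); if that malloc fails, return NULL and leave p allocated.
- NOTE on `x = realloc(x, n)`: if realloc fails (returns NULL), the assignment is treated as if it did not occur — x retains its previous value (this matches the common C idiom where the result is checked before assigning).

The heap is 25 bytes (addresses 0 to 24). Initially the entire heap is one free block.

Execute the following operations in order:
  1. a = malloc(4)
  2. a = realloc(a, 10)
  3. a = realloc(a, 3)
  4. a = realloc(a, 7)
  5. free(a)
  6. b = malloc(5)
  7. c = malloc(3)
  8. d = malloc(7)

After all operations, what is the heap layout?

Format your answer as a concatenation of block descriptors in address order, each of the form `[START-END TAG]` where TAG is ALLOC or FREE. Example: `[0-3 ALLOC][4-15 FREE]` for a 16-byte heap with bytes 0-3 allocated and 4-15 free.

Answer: [0-4 ALLOC][5-7 ALLOC][8-14 ALLOC][15-24 FREE]

Derivation:
Op 1: a = malloc(4) -> a = 0; heap: [0-3 ALLOC][4-24 FREE]
Op 2: a = realloc(a, 10) -> a = 0; heap: [0-9 ALLOC][10-24 FREE]
Op 3: a = realloc(a, 3) -> a = 0; heap: [0-2 ALLOC][3-24 FREE]
Op 4: a = realloc(a, 7) -> a = 0; heap: [0-6 ALLOC][7-24 FREE]
Op 5: free(a) -> (freed a); heap: [0-24 FREE]
Op 6: b = malloc(5) -> b = 0; heap: [0-4 ALLOC][5-24 FREE]
Op 7: c = malloc(3) -> c = 5; heap: [0-4 ALLOC][5-7 ALLOC][8-24 FREE]
Op 8: d = malloc(7) -> d = 8; heap: [0-4 ALLOC][5-7 ALLOC][8-14 ALLOC][15-24 FREE]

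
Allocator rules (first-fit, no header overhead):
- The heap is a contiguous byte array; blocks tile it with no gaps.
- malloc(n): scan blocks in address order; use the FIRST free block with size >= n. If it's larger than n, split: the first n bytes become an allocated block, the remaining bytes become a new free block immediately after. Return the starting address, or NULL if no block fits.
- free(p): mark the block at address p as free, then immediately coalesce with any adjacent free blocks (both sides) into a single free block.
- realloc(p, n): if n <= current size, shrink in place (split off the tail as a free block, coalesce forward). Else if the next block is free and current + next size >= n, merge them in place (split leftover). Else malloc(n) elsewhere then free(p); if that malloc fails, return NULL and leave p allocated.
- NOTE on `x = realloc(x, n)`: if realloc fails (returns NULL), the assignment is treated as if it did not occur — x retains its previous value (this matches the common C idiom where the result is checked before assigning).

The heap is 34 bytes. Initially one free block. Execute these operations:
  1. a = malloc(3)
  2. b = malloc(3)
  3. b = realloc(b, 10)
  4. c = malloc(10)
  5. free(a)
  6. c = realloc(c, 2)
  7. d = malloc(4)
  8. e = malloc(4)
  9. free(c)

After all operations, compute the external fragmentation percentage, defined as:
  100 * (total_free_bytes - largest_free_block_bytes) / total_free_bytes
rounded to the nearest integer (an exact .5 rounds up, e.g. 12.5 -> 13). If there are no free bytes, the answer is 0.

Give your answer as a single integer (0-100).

Op 1: a = malloc(3) -> a = 0; heap: [0-2 ALLOC][3-33 FREE]
Op 2: b = malloc(3) -> b = 3; heap: [0-2 ALLOC][3-5 ALLOC][6-33 FREE]
Op 3: b = realloc(b, 10) -> b = 3; heap: [0-2 ALLOC][3-12 ALLOC][13-33 FREE]
Op 4: c = malloc(10) -> c = 13; heap: [0-2 ALLOC][3-12 ALLOC][13-22 ALLOC][23-33 FREE]
Op 5: free(a) -> (freed a); heap: [0-2 FREE][3-12 ALLOC][13-22 ALLOC][23-33 FREE]
Op 6: c = realloc(c, 2) -> c = 13; heap: [0-2 FREE][3-12 ALLOC][13-14 ALLOC][15-33 FREE]
Op 7: d = malloc(4) -> d = 15; heap: [0-2 FREE][3-12 ALLOC][13-14 ALLOC][15-18 ALLOC][19-33 FREE]
Op 8: e = malloc(4) -> e = 19; heap: [0-2 FREE][3-12 ALLOC][13-14 ALLOC][15-18 ALLOC][19-22 ALLOC][23-33 FREE]
Op 9: free(c) -> (freed c); heap: [0-2 FREE][3-12 ALLOC][13-14 FREE][15-18 ALLOC][19-22 ALLOC][23-33 FREE]
Free blocks: [3 2 11] total_free=16 largest=11 -> 100*(16-11)/16 = 500/16 = 31.25 -> rounds to 31

Answer: 31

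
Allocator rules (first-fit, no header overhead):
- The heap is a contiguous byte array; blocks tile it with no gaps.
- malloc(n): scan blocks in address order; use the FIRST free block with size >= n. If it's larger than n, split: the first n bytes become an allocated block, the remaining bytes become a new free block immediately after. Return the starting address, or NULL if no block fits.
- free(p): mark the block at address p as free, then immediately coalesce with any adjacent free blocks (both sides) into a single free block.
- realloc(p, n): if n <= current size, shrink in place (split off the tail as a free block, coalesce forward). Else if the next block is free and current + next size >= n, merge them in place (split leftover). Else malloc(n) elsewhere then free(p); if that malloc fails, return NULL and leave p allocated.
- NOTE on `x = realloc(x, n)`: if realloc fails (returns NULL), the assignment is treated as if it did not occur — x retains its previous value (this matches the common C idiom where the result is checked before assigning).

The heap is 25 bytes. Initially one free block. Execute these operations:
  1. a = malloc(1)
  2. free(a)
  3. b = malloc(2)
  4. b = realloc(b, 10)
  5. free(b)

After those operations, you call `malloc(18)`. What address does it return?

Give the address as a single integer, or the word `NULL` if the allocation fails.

Answer: 0

Derivation:
Op 1: a = malloc(1) -> a = 0; heap: [0-0 ALLOC][1-24 FREE]
Op 2: free(a) -> (freed a); heap: [0-24 FREE]
Op 3: b = malloc(2) -> b = 0; heap: [0-1 ALLOC][2-24 FREE]
Op 4: b = realloc(b, 10) -> b = 0; heap: [0-9 ALLOC][10-24 FREE]
Op 5: free(b) -> (freed b); heap: [0-24 FREE]
malloc(18): first-fit scan over [0-24 FREE] -> 0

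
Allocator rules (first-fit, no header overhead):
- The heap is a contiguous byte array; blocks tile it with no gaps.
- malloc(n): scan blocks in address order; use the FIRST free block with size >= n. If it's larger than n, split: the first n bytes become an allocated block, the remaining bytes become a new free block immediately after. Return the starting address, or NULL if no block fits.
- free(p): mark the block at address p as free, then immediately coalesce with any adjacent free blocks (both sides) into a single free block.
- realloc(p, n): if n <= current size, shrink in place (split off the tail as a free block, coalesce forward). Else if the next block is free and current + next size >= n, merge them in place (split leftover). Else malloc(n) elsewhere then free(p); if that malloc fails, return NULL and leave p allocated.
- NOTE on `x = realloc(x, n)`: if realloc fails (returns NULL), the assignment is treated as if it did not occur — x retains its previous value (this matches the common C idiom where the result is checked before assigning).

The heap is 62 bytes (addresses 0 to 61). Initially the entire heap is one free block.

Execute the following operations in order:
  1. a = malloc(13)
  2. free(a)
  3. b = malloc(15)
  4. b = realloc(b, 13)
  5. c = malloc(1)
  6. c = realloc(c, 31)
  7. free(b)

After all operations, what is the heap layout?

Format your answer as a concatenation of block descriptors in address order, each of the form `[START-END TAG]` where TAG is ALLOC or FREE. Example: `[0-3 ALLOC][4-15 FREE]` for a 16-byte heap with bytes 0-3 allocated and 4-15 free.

Answer: [0-12 FREE][13-43 ALLOC][44-61 FREE]

Derivation:
Op 1: a = malloc(13) -> a = 0; heap: [0-12 ALLOC][13-61 FREE]
Op 2: free(a) -> (freed a); heap: [0-61 FREE]
Op 3: b = malloc(15) -> b = 0; heap: [0-14 ALLOC][15-61 FREE]
Op 4: b = realloc(b, 13) -> b = 0; heap: [0-12 ALLOC][13-61 FREE]
Op 5: c = malloc(1) -> c = 13; heap: [0-12 ALLOC][13-13 ALLOC][14-61 FREE]
Op 6: c = realloc(c, 31) -> c = 13; heap: [0-12 ALLOC][13-43 ALLOC][44-61 FREE]
Op 7: free(b) -> (freed b); heap: [0-12 FREE][13-43 ALLOC][44-61 FREE]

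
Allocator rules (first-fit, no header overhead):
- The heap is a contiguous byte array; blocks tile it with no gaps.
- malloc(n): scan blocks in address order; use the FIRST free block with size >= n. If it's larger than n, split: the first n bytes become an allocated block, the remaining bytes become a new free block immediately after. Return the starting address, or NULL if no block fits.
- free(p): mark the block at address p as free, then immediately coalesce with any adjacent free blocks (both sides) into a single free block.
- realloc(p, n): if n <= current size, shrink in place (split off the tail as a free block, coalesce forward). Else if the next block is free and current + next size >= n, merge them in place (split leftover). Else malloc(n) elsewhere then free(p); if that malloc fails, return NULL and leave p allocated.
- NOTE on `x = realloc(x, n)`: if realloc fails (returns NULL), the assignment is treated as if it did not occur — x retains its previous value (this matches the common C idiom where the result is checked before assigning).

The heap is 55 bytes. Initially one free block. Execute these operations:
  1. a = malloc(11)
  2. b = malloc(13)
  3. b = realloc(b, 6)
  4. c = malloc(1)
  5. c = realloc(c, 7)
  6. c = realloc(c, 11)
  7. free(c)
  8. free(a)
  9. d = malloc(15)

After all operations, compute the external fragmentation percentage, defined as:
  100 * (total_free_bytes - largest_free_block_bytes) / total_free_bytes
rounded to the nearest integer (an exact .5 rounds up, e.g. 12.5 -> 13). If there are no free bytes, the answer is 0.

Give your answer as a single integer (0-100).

Op 1: a = malloc(11) -> a = 0; heap: [0-10 ALLOC][11-54 FREE]
Op 2: b = malloc(13) -> b = 11; heap: [0-10 ALLOC][11-23 ALLOC][24-54 FREE]
Op 3: b = realloc(b, 6) -> b = 11; heap: [0-10 ALLOC][11-16 ALLOC][17-54 FREE]
Op 4: c = malloc(1) -> c = 17; heap: [0-10 ALLOC][11-16 ALLOC][17-17 ALLOC][18-54 FREE]
Op 5: c = realloc(c, 7) -> c = 17; heap: [0-10 ALLOC][11-16 ALLOC][17-23 ALLOC][24-54 FREE]
Op 6: c = realloc(c, 11) -> c = 17; heap: [0-10 ALLOC][11-16 ALLOC][17-27 ALLOC][28-54 FREE]
Op 7: free(c) -> (freed c); heap: [0-10 ALLOC][11-16 ALLOC][17-54 FREE]
Op 8: free(a) -> (freed a); heap: [0-10 FREE][11-16 ALLOC][17-54 FREE]
Op 9: d = malloc(15) -> d = 17; heap: [0-10 FREE][11-16 ALLOC][17-31 ALLOC][32-54 FREE]
Free blocks: [11 23] total_free=34 largest=23 -> 100*(34-23)/34 = 1100/34 ≈ 32.353 -> rounds to 32

Answer: 32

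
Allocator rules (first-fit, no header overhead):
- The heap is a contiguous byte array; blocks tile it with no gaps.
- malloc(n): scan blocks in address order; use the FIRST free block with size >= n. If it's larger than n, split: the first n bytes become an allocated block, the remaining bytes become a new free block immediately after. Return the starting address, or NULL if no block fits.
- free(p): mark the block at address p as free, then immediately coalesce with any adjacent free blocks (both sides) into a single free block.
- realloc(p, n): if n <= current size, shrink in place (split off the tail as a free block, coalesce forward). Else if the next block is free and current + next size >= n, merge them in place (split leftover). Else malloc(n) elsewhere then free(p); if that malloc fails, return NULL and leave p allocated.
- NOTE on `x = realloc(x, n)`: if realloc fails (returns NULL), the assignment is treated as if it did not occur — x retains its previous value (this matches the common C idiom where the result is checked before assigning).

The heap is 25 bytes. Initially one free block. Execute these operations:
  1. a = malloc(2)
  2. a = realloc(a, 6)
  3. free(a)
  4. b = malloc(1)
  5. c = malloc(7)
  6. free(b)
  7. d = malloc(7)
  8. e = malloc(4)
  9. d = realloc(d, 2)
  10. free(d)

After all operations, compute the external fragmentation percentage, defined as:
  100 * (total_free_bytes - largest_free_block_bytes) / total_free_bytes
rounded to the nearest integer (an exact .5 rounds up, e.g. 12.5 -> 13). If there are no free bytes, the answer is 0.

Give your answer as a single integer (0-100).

Answer: 50

Derivation:
Op 1: a = malloc(2) -> a = 0; heap: [0-1 ALLOC][2-24 FREE]
Op 2: a = realloc(a, 6) -> a = 0; heap: [0-5 ALLOC][6-24 FREE]
Op 3: free(a) -> (freed a); heap: [0-24 FREE]
Op 4: b = malloc(1) -> b = 0; heap: [0-0 ALLOC][1-24 FREE]
Op 5: c = malloc(7) -> c = 1; heap: [0-0 ALLOC][1-7 ALLOC][8-24 FREE]
Op 6: free(b) -> (freed b); heap: [0-0 FREE][1-7 ALLOC][8-24 FREE]
Op 7: d = malloc(7) -> d = 8; heap: [0-0 FREE][1-7 ALLOC][8-14 ALLOC][15-24 FREE]
Op 8: e = malloc(4) -> e = 15; heap: [0-0 FREE][1-7 ALLOC][8-14 ALLOC][15-18 ALLOC][19-24 FREE]
Op 9: d = realloc(d, 2) -> d = 8; heap: [0-0 FREE][1-7 ALLOC][8-9 ALLOC][10-14 FREE][15-18 ALLOC][19-24 FREE]
Op 10: free(d) -> (freed d); heap: [0-0 FREE][1-7 ALLOC][8-14 FREE][15-18 ALLOC][19-24 FREE]
Free blocks: [1 7 6] total_free=14 largest=7 -> 100*(14-7)/14 = 700/14 = 50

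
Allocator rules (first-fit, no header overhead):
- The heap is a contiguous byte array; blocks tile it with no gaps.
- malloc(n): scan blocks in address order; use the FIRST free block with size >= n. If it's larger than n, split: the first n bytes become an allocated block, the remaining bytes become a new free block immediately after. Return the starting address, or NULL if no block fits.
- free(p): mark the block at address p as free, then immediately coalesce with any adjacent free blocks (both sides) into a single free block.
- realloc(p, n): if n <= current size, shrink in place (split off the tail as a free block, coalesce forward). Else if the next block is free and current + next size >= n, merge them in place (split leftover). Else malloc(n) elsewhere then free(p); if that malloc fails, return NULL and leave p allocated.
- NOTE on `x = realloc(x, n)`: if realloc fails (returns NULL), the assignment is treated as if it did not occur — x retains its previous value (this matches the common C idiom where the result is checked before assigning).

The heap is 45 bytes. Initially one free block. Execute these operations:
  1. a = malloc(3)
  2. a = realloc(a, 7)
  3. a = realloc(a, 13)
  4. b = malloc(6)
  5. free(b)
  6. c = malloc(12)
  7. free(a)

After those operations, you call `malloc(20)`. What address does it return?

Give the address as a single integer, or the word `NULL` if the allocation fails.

Op 1: a = malloc(3) -> a = 0; heap: [0-2 ALLOC][3-44 FREE]
Op 2: a = realloc(a, 7) -> a = 0; heap: [0-6 ALLOC][7-44 FREE]
Op 3: a = realloc(a, 13) -> a = 0; heap: [0-12 ALLOC][13-44 FREE]
Op 4: b = malloc(6) -> b = 13; heap: [0-12 ALLOC][13-18 ALLOC][19-44 FREE]
Op 5: free(b) -> (freed b); heap: [0-12 ALLOC][13-44 FREE]
Op 6: c = malloc(12) -> c = 13; heap: [0-12 ALLOC][13-24 ALLOC][25-44 FREE]
Op 7: free(a) -> (freed a); heap: [0-12 FREE][13-24 ALLOC][25-44 FREE]
malloc(20): first-fit scan over [0-12 FREE][13-24 ALLOC][25-44 FREE] -> 25

Answer: 25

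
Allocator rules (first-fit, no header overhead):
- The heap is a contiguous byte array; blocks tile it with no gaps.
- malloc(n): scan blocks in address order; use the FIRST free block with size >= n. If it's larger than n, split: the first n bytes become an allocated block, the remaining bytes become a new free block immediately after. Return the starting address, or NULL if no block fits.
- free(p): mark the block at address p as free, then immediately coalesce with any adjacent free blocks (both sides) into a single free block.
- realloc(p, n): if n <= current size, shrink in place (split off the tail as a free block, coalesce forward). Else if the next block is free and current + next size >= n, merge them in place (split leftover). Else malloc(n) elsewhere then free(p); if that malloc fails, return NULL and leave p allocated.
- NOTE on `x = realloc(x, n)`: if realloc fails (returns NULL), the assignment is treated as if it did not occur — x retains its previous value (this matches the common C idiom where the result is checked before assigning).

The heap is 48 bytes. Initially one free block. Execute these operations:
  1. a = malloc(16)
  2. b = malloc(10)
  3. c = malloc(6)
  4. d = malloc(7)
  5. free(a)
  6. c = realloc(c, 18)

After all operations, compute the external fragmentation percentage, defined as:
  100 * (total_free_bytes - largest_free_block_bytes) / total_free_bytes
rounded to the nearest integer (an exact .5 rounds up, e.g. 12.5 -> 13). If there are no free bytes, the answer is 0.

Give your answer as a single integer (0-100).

Op 1: a = malloc(16) -> a = 0; heap: [0-15 ALLOC][16-47 FREE]
Op 2: b = malloc(10) -> b = 16; heap: [0-15 ALLOC][16-25 ALLOC][26-47 FREE]
Op 3: c = malloc(6) -> c = 26; heap: [0-15 ALLOC][16-25 ALLOC][26-31 ALLOC][32-47 FREE]
Op 4: d = malloc(7) -> d = 32; heap: [0-15 ALLOC][16-25 ALLOC][26-31 ALLOC][32-38 ALLOC][39-47 FREE]
Op 5: free(a) -> (freed a); heap: [0-15 FREE][16-25 ALLOC][26-31 ALLOC][32-38 ALLOC][39-47 FREE]
Op 6: c = realloc(c, 18) -> NULL (c unchanged); heap: [0-15 FREE][16-25 ALLOC][26-31 ALLOC][32-38 ALLOC][39-47 FREE]
Free blocks: [16 9] total_free=25 largest=16 -> 100*(25-16)/25 = 900/25 = 36

Answer: 36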